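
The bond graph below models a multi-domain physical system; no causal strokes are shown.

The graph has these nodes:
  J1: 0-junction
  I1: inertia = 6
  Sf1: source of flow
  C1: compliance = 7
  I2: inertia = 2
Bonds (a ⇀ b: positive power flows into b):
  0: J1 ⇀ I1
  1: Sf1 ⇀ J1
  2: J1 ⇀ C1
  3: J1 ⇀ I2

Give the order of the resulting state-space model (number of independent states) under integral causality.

3  (C1, I1, I2 all integral)

#1 →Sf1  (Sf1 fixes flow; stroke at Sf1)
#0 →I1  (I1 integral (f out))
#2 →J1  (C1: C, integral causality)
#3 →I2  (J1: bond 2 brought effort, rest push out)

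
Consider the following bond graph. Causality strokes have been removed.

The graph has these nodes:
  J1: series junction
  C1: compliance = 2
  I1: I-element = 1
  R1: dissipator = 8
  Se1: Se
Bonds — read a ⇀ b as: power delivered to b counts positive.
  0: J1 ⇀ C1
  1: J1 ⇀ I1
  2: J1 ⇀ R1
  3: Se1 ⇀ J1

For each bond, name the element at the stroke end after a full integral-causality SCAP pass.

β0 |J1
β1 |I1
β2 |J1
β3 |J1

b3 |J1  (source Se1 imposes e)
b0 |J1  (C1: C, integral causality)
b1 |I1  (I1 outputs flow p/I1)
b2 |J1  (common-f at J1 fixed by 1)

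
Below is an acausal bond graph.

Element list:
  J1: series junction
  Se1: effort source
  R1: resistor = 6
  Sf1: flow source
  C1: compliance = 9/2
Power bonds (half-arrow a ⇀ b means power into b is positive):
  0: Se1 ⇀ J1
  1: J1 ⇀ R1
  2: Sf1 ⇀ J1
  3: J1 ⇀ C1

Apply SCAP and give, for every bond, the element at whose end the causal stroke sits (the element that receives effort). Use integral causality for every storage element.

bond 0 →J1
bond 1 →J1
bond 2 →Sf1
bond 3 →J1

β0 stroke at J1  (source Se1 imposes e)
β2 stroke at Sf1  (Sf1: flow source, stroke at near end)
β1 stroke at J1  (1-jn J1 has f-setter on 2)
β3 stroke at J1  (J1: bond 2 brought flow, rest push out)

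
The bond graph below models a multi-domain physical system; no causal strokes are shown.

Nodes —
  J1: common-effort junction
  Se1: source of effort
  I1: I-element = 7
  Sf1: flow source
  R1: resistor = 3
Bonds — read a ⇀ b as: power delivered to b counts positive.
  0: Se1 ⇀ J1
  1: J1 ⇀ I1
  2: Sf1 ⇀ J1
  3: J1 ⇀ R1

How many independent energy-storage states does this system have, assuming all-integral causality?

1  (I1 all integral)

b0 →J1  (source Se1 imposes e)
b2 →Sf1  (Sf1 fixes flow; stroke at Sf1)
b1 →I1  (J1 effort already set via bond 0)
b3 →R1  (J1 effort already set via bond 0)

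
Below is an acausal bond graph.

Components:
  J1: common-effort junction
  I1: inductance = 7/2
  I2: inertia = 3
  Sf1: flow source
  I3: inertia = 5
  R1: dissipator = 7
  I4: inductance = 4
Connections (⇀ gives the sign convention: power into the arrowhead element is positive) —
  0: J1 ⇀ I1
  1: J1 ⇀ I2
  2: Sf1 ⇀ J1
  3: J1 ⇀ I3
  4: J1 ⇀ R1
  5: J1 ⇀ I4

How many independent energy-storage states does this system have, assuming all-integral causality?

4  (I1, I2, I3, I4 all integral)

#2 →Sf1  (Sf1 fixes flow; stroke at Sf1)
#0 →I1  (prefer integral on I1)
#1 →I2  (I2: I, integral causality)
#3 →I3  (prefer integral on I3)
#5 →I4  (prefer integral on I4)
#4 →J1  (J1 needs exactly one e-in)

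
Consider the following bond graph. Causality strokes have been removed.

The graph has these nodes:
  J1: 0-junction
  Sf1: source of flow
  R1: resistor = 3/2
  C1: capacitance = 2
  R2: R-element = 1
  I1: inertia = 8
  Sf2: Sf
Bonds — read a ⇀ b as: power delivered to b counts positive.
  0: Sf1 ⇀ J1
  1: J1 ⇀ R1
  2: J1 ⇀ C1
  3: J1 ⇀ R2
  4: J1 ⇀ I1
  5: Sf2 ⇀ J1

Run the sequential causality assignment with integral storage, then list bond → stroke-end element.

b0 |Sf1  (Sf1 (Sf) sets flow on bond)
b5 |Sf2  (source Sf2 imposes f)
b2 |J1  (C1: C, integral causality)
b1 |R1  (J1 effort already set via bond 2)
b3 |R2  (0-jn J1 has e-setter on 2)
b4 |I1  (J1 effort already set via bond 2)

b0 stroke at Sf1
b1 stroke at R1
b2 stroke at J1
b3 stroke at R2
b4 stroke at I1
b5 stroke at Sf2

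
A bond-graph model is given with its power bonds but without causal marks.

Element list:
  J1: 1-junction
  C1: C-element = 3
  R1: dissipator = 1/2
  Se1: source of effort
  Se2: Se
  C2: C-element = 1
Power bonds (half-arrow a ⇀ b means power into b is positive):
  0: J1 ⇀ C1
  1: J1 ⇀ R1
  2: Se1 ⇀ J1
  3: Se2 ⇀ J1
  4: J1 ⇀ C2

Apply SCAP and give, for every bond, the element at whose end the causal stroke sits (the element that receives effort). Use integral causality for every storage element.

#2 →J1  (Se1: effort source, stroke at far end)
#3 →J1  (Se2 (Se) sets effort on bond)
#0 →J1  (C1 outputs effort q/C1)
#4 →J1  (prefer integral on C2)
#1 →R1  (only one flow-in slot at J1)

β0 stroke→J1
β1 stroke→R1
β2 stroke→J1
β3 stroke→J1
β4 stroke→J1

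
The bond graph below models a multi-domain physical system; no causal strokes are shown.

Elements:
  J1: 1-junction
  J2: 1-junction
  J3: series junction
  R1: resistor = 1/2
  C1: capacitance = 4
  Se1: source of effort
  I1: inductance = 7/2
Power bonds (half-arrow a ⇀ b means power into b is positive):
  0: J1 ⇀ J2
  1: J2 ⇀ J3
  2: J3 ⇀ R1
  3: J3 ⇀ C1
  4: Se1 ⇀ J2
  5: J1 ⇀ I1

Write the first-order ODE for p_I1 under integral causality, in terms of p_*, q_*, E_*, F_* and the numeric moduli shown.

dp_I1/dt = E_Se1 - p_I1/7 - q_C1/4

#4 stroke→J2  (Se1 fixes effort; stroke away)
#3 stroke→J3  (C1 outputs effort q/C1)
#5 stroke→I1  (I1 outputs flow p/I1)
#0 stroke→J1  (J1 flow already set via bond 5)
#1 stroke→J2  (J2: bond 0 brought flow, rest push out)
#2 stroke→J3  (J3 flow already set via bond 1)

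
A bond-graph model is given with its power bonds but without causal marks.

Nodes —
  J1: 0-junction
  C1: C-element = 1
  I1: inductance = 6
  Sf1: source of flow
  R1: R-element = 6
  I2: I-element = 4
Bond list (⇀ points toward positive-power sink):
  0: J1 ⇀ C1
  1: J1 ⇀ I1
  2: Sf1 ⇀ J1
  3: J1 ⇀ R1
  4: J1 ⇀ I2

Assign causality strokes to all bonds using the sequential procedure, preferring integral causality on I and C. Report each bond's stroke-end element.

β2 stroke at Sf1  (source Sf1 imposes f)
β0 stroke at J1  (C1 outputs effort q/C1)
β1 stroke at I1  (common-e at J1 fixed by 0)
β3 stroke at R1  (0-jn J1 has e-setter on 0)
β4 stroke at I2  (0-jn J1 has e-setter on 0)

β0 stroke at J1
β1 stroke at I1
β2 stroke at Sf1
β3 stroke at R1
β4 stroke at I2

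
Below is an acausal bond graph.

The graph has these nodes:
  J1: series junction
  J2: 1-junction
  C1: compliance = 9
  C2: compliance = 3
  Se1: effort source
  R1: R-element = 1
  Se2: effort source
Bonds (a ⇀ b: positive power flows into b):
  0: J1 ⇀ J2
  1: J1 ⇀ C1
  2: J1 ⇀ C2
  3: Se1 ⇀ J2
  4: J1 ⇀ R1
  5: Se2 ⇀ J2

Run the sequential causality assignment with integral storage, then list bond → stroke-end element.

β0 stroke→J1
β1 stroke→J1
β2 stroke→J1
β3 stroke→J2
β4 stroke→R1
β5 stroke→J2

β3 |J2  (Se1: effort source, stroke at far end)
β5 |J2  (Se2: effort source, stroke at far end)
β0 |J1  (J2 needs exactly one f-in)
β1 |J1  (C1 outputs effort q/C1)
β2 |J1  (C2 integral (e out))
β4 |R1  (J1 needs exactly one f-in)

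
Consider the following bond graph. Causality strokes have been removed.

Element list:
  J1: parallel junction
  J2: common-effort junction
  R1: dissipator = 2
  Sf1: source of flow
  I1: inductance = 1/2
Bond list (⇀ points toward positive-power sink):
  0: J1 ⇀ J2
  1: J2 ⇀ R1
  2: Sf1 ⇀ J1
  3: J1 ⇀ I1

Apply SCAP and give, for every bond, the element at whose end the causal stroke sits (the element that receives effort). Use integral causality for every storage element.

#0 |J1
#1 |J2
#2 |Sf1
#3 |I1

β2 →Sf1  (Sf1: flow source, stroke at near end)
β3 →I1  (prefer integral on I1)
β0 →J1  (J1 needs exactly one e-in)
β1 →J2  (J2 needs exactly one e-in)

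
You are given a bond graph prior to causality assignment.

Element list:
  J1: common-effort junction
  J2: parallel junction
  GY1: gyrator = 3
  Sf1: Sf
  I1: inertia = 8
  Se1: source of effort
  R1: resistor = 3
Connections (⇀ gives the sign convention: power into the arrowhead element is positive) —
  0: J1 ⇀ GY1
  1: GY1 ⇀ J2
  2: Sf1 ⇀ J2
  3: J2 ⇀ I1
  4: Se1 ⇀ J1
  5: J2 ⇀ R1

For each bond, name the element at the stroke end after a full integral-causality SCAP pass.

#2 |Sf1  (Sf1 (Sf) sets flow on bond)
#4 |J1  (Se1 (Se) sets effort on bond)
#0 |GY1  (common-e at J1 fixed by 4)
#1 |GY1  (through GY1, causality inverts; strokes same side of GY1)
#3 |I1  (I1 outputs flow p/I1)
#5 |J2  (J2 needs exactly one e-in)

bond 0 →GY1
bond 1 →GY1
bond 2 →Sf1
bond 3 →I1
bond 4 →J1
bond 5 →J2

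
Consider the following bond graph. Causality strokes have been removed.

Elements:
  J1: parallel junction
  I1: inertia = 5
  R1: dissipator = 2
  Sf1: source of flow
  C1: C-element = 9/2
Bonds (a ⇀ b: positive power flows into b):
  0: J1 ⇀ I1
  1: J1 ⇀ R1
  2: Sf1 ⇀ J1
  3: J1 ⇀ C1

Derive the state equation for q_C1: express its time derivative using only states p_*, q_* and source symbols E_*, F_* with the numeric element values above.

dq_C1/dt = F_Sf1 - p_I1/5 - q_C1/9

b2 stroke→Sf1  (Sf1: flow source, stroke at near end)
b0 stroke→I1  (I1: I, integral causality)
b3 stroke→J1  (C1 integral (e out))
b1 stroke→R1  (J1 effort already set via bond 3)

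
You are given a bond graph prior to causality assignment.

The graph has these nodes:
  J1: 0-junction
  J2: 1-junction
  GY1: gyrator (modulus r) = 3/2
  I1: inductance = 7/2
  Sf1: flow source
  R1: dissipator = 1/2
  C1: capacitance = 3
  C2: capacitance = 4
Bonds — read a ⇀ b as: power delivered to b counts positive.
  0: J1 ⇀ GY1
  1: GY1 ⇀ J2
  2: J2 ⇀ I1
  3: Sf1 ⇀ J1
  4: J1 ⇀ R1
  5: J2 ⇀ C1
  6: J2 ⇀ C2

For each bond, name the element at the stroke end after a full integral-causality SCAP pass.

#3 →Sf1  (Sf1 (Sf) sets flow on bond)
#2 →I1  (prefer integral on I1)
#1 →J2  (1-jn J2 has f-setter on 2)
#5 →J2  (common-f at J2 fixed by 2)
#6 →J2  (J2: bond 2 brought flow, rest push out)
#0 →J1  (GY1 both-in/both-out from 1)
#4 →R1  (0-jn J1 has e-setter on 0)

bond 0 |J1
bond 1 |J2
bond 2 |I1
bond 3 |Sf1
bond 4 |R1
bond 5 |J2
bond 6 |J2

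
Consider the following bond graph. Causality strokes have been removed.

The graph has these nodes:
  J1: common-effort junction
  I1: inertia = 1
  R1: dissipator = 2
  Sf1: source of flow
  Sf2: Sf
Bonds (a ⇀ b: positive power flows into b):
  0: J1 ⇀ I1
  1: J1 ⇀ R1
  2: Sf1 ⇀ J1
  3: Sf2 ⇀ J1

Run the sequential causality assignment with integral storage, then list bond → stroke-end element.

#0 stroke→I1
#1 stroke→J1
#2 stroke→Sf1
#3 stroke→Sf2

β2 |Sf1  (Sf1: flow source, stroke at near end)
β3 |Sf2  (Sf2 fixes flow; stroke at Sf2)
β0 |I1  (I1 integral (f out))
β1 |J1  (closing 0-jn rule on J1)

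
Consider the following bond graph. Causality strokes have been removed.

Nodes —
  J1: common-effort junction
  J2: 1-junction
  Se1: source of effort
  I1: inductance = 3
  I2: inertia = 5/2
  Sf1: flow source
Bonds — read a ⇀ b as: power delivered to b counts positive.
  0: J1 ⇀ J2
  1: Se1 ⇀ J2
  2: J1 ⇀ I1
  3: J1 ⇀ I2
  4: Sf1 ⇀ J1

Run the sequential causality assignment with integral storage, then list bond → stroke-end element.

b1 →J2  (Se1 (Se) sets effort on bond)
b4 →Sf1  (Sf1 fixes flow; stroke at Sf1)
b0 →J1  (closing 1-jn rule on J2)
b2 →I1  (common-e at J1 fixed by 0)
b3 →I2  (J1: bond 0 brought effort, rest push out)

#0 |J1
#1 |J2
#2 |I1
#3 |I2
#4 |Sf1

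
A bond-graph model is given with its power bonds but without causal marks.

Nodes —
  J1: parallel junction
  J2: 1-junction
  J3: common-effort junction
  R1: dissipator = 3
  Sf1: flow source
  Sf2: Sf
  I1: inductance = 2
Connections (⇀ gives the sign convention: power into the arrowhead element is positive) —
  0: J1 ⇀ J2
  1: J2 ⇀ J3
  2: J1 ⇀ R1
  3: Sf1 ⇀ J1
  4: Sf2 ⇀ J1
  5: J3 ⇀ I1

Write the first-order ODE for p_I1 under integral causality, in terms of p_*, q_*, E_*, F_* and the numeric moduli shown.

dp_I1/dt = 3*F_Sf1 + 3*F_Sf2 - 3*p_I1/2

b3 stroke→Sf1  (Sf1 (Sf) sets flow on bond)
b4 stroke→Sf2  (Sf2 fixes flow; stroke at Sf2)
b5 stroke→I1  (prefer integral on I1)
b1 stroke→J3  (closing 0-jn rule on J3)
b0 stroke→J2  (J2: bond 1 brought flow, rest push out)
b2 stroke→J1  (only one effort-in slot at J1)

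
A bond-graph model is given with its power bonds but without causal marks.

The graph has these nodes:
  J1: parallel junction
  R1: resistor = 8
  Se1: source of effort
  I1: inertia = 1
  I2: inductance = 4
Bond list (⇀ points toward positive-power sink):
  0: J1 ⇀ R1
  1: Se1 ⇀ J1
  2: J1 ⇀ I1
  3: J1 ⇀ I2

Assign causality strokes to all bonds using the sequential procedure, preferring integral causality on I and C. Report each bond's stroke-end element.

#1 stroke at J1  (Se1 (Se) sets effort on bond)
#0 stroke at R1  (J1 effort already set via bond 1)
#2 stroke at I1  (J1: bond 1 brought effort, rest push out)
#3 stroke at I2  (0-jn J1 has e-setter on 1)

bond 0 stroke→R1
bond 1 stroke→J1
bond 2 stroke→I1
bond 3 stroke→I2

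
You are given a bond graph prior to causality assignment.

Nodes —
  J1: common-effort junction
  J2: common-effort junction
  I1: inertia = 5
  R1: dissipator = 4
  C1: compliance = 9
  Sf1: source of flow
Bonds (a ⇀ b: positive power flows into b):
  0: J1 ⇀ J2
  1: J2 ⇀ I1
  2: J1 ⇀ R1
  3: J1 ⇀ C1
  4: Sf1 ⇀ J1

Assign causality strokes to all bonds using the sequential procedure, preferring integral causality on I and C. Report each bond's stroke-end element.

#4 stroke at Sf1  (source Sf1 imposes f)
#1 stroke at I1  (prefer integral on I1)
#0 stroke at J2  (J2: last free bond brings effort in)
#3 stroke at J1  (prefer integral on C1)
#2 stroke at R1  (J1: bond 3 brought effort, rest push out)

β0 stroke at J2
β1 stroke at I1
β2 stroke at R1
β3 stroke at J1
β4 stroke at Sf1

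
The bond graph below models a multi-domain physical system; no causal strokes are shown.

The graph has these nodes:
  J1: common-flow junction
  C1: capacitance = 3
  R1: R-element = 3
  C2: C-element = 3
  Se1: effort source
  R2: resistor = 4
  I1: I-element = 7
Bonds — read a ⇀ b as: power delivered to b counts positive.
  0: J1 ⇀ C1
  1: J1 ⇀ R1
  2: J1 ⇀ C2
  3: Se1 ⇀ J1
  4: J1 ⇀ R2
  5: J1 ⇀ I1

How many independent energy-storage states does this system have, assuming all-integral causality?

3  (C1, C2, I1 all integral)

b3 stroke at J1  (Se1: effort source, stroke at far end)
b0 stroke at J1  (C1: C, integral causality)
b2 stroke at J1  (C2 integral (e out))
b5 stroke at I1  (I1 integral (f out))
b1 stroke at J1  (1-jn J1 has f-setter on 5)
b4 stroke at J1  (1-jn J1 has f-setter on 5)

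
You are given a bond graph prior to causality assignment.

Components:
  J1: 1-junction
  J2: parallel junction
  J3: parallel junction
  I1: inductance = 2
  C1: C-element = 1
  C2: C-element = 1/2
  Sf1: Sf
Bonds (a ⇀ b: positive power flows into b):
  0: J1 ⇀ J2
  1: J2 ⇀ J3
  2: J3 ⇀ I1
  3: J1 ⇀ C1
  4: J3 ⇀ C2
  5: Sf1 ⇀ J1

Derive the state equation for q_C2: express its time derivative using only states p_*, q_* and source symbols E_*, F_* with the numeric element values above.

#5 stroke at Sf1  (Sf1 (Sf) sets flow on bond)
#0 stroke at J1  (J1: bond 5 brought flow, rest push out)
#3 stroke at J1  (1-jn J1 has f-setter on 5)
#1 stroke at J2  (J2 needs exactly one e-in)
#2 stroke at I1  (I1 integral (f out))
#4 stroke at J3  (J3: last free bond brings effort in)

dq_C2/dt = F_Sf1 - p_I1/2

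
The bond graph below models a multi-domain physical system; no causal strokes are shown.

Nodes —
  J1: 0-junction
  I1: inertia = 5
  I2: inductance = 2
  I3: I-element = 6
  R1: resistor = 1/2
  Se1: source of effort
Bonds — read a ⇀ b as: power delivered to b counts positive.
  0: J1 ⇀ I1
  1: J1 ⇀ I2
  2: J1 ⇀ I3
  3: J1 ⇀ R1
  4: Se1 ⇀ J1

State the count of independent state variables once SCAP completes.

3  (I1, I2, I3 all integral)

#4 →J1  (source Se1 imposes e)
#0 →I1  (0-jn J1 has e-setter on 4)
#1 →I2  (common-e at J1 fixed by 4)
#2 →I3  (common-e at J1 fixed by 4)
#3 →R1  (J1: bond 4 brought effort, rest push out)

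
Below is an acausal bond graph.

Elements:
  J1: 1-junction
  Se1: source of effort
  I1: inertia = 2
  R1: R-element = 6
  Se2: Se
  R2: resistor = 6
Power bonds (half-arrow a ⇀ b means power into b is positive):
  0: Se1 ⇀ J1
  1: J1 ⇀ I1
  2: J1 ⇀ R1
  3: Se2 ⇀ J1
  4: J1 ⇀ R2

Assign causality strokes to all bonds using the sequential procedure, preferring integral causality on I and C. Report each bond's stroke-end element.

bond 0 stroke→J1
bond 1 stroke→I1
bond 2 stroke→J1
bond 3 stroke→J1
bond 4 stroke→J1

#0 stroke→J1  (Se1 fixes effort; stroke away)
#3 stroke→J1  (Se2 (Se) sets effort on bond)
#1 stroke→I1  (I1: I, integral causality)
#2 stroke→J1  (1-jn J1 has f-setter on 1)
#4 stroke→J1  (1-jn J1 has f-setter on 1)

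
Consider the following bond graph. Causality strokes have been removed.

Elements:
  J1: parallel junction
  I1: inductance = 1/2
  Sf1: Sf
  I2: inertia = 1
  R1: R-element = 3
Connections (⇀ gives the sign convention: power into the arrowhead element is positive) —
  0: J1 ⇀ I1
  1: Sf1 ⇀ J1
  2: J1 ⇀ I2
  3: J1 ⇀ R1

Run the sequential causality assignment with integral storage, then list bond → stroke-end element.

β1 |Sf1  (source Sf1 imposes f)
β0 |I1  (I1 integral (f out))
β2 |I2  (I2: I, integral causality)
β3 |J1  (only one effort-in slot at J1)

bond 0 stroke→I1
bond 1 stroke→Sf1
bond 2 stroke→I2
bond 3 stroke→J1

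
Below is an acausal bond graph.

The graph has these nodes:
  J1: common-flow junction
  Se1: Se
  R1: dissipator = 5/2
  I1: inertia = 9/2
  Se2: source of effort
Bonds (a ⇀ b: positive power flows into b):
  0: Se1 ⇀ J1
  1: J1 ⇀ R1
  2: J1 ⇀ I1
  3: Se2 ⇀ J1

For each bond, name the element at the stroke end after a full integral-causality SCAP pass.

#0 |J1
#1 |J1
#2 |I1
#3 |J1

β0 |J1  (source Se1 imposes e)
β3 |J1  (Se2 fixes effort; stroke away)
β2 |I1  (prefer integral on I1)
β1 |J1  (common-f at J1 fixed by 2)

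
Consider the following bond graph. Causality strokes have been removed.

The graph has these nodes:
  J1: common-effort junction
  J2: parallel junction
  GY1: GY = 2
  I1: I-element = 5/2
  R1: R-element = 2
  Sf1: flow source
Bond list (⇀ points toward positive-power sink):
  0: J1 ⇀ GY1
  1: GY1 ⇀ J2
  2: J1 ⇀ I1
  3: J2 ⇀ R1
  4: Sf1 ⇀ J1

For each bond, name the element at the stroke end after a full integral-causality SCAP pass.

bond 0 |J1
bond 1 |J2
bond 2 |I1
bond 3 |R1
bond 4 |Sf1

β4 stroke→Sf1  (Sf1 fixes flow; stroke at Sf1)
β2 stroke→I1  (I1 integral (f out))
β0 stroke→J1  (J1 needs exactly one e-in)
β1 stroke→J2  (GY GY1: same side as bond 0)
β3 stroke→R1  (common-e at J2 fixed by 1)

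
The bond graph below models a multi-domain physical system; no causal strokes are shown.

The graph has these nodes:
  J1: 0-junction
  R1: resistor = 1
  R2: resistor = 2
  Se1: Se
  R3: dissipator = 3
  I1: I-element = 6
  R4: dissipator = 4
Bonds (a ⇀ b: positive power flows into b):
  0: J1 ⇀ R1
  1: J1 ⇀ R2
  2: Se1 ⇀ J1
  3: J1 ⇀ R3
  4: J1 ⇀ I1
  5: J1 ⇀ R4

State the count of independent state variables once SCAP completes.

1  (I1 all integral)

b2 →J1  (source Se1 imposes e)
b0 →R1  (J1 effort already set via bond 2)
b1 →R2  (0-jn J1 has e-setter on 2)
b3 →R3  (common-e at J1 fixed by 2)
b4 →I1  (J1 effort already set via bond 2)
b5 →R4  (common-e at J1 fixed by 2)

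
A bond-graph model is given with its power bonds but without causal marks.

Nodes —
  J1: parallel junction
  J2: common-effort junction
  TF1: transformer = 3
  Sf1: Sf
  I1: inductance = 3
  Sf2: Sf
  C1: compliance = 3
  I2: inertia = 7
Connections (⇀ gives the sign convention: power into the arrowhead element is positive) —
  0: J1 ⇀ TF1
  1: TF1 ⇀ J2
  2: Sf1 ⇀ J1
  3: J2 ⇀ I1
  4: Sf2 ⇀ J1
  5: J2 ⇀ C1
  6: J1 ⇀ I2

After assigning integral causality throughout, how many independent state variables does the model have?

3  (C1, I1, I2 all integral)

#2 stroke→Sf1  (Sf1 fixes flow; stroke at Sf1)
#4 stroke→Sf2  (Sf2 (Sf) sets flow on bond)
#3 stroke→I1  (prefer integral on I1)
#5 stroke→J2  (prefer integral on C1)
#1 stroke→TF1  (J2 effort already set via bond 5)
#0 stroke→J1  (TF1: transformer flips bond 1)
#6 stroke→I2  (J1: bond 0 brought effort, rest push out)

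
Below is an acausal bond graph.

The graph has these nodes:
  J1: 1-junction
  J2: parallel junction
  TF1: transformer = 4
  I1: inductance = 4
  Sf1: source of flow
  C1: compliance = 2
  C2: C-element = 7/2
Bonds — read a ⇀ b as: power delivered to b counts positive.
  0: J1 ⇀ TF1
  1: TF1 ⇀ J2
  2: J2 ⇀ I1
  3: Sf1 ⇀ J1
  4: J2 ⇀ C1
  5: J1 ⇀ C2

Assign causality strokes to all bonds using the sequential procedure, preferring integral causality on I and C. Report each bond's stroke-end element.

b3 stroke→Sf1  (Sf1 (Sf) sets flow on bond)
b0 stroke→J1  (1-jn J1 has f-setter on 3)
b5 stroke→J1  (1-jn J1 has f-setter on 3)
b1 stroke→TF1  (through TF1, causality passes straight; one stroke at TF1)
b2 stroke→I1  (prefer integral on I1)
b4 stroke→J2  (closing 0-jn rule on J2)

#0 →J1
#1 →TF1
#2 →I1
#3 →Sf1
#4 →J2
#5 →J1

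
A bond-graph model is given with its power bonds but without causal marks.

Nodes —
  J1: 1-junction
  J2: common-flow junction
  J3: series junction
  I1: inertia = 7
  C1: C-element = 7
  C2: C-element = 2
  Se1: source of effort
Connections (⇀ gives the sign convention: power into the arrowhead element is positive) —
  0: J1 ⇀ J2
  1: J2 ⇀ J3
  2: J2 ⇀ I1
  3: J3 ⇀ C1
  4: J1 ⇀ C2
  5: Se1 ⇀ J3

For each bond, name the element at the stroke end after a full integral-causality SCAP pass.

bond 5 stroke at J3  (Se1 (Se) sets effort on bond)
bond 2 stroke at I1  (I1: I, integral causality)
bond 0 stroke at J2  (1-jn J2 has f-setter on 2)
bond 1 stroke at J2  (1-jn J2 has f-setter on 2)
bond 3 stroke at J3  (J3: bond 1 brought flow, rest push out)
bond 4 stroke at J1  (1-jn J1 has f-setter on 0)

bond 0 stroke at J2
bond 1 stroke at J2
bond 2 stroke at I1
bond 3 stroke at J3
bond 4 stroke at J1
bond 5 stroke at J3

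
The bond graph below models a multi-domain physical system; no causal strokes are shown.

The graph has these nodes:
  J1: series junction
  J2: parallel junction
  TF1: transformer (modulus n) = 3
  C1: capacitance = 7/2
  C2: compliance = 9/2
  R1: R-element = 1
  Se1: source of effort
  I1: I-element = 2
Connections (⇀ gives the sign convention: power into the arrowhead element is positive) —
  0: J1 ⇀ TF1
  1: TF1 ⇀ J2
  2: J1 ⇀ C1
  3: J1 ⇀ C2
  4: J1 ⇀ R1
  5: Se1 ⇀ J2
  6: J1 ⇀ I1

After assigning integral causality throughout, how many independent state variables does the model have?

3  (C1, C2, I1 all integral)

#5 →J2  (Se1: effort source, stroke at far end)
#1 →TF1  (J2: bond 5 brought effort, rest push out)
#0 →J1  (TF1 one-in-one-out from 1)
#2 →J1  (C1 outputs effort q/C1)
#3 →J1  (C2 integral (e out))
#6 →I1  (prefer integral on I1)
#4 →J1  (J1: bond 6 brought flow, rest push out)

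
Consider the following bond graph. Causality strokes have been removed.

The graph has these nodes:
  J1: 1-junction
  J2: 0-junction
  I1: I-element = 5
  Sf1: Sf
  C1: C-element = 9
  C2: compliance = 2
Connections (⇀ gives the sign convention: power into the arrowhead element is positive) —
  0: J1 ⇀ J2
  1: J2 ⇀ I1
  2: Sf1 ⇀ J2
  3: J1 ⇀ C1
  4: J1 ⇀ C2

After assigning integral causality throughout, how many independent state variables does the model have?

b2 stroke→Sf1  (Sf1 (Sf) sets flow on bond)
b1 stroke→I1  (I1 integral (f out))
b0 stroke→J2  (only one effort-in slot at J2)
b3 stroke→J1  (common-f at J1 fixed by 0)
b4 stroke→J1  (common-f at J1 fixed by 0)

3  (C1, C2, I1 all integral)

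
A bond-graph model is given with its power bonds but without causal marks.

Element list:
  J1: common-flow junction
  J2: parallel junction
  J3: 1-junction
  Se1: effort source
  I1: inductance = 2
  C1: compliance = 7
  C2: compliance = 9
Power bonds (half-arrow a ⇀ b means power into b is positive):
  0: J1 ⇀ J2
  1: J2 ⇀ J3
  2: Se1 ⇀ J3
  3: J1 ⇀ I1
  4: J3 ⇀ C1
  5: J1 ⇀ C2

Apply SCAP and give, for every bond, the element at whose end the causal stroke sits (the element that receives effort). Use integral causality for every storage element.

bond 2 →J3  (Se1: effort source, stroke at far end)
bond 3 →I1  (I1 integral (f out))
bond 0 →J1  (J1: bond 3 brought flow, rest push out)
bond 5 →J1  (1-jn J1 has f-setter on 3)
bond 1 →J2  (J2: last free bond brings effort in)
bond 4 →J3  (J3: bond 1 brought flow, rest push out)

b0 stroke→J1
b1 stroke→J2
b2 stroke→J3
b3 stroke→I1
b4 stroke→J3
b5 stroke→J1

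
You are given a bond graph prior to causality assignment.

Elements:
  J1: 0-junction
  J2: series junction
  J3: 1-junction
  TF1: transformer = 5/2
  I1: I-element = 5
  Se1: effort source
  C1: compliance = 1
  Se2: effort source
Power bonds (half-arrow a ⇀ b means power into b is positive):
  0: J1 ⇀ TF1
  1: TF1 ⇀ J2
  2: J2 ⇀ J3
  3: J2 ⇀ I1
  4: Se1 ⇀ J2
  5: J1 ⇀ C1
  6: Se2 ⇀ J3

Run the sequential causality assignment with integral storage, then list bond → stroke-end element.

b4 stroke at J2  (source Se1 imposes e)
b6 stroke at J3  (source Se2 imposes e)
b2 stroke at J2  (closing 1-jn rule on J3)
b3 stroke at I1  (I1 outputs flow p/I1)
b1 stroke at J2  (J2 flow already set via bond 3)
b0 stroke at TF1  (TF1 one-in-one-out from 1)
b5 stroke at J1  (J1: last free bond brings effort in)

β0 →TF1
β1 →J2
β2 →J2
β3 →I1
β4 →J2
β5 →J1
β6 →J3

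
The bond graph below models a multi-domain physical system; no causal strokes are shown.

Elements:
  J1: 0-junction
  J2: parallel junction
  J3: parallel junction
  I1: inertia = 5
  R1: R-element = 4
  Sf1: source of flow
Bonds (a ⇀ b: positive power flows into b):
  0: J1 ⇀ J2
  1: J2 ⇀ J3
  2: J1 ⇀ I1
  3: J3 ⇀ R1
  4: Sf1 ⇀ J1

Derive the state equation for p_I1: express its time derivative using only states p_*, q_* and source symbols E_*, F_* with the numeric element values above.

β4 stroke at Sf1  (source Sf1 imposes f)
β2 stroke at I1  (prefer integral on I1)
β0 stroke at J1  (closing 0-jn rule on J1)
β1 stroke at J2  (only one effort-in slot at J2)
β3 stroke at J3  (only one effort-in slot at J3)

dp_I1/dt = 4*F_Sf1 - 4*p_I1/5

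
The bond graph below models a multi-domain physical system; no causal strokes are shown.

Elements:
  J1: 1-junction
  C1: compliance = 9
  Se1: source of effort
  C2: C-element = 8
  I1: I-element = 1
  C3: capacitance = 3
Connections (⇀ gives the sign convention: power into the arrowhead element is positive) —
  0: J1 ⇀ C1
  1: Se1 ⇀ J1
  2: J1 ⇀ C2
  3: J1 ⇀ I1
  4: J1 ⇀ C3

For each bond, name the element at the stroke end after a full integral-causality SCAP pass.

#0 |J1
#1 |J1
#2 |J1
#3 |I1
#4 |J1

#1 stroke→J1  (Se1: effort source, stroke at far end)
#0 stroke→J1  (C1: C, integral causality)
#2 stroke→J1  (C2 integral (e out))
#3 stroke→I1  (I1 outputs flow p/I1)
#4 stroke→J1  (J1: bond 3 brought flow, rest push out)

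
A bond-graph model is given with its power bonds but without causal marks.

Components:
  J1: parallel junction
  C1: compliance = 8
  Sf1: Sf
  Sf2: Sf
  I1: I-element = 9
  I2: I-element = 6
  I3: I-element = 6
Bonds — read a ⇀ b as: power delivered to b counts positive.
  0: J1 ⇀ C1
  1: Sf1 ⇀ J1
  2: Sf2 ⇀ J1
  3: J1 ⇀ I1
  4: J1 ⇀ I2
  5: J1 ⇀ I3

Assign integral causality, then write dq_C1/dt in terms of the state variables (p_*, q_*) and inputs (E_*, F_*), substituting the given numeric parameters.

bond 1 →Sf1  (Sf1 fixes flow; stroke at Sf1)
bond 2 →Sf2  (Sf2 fixes flow; stroke at Sf2)
bond 0 →J1  (prefer integral on C1)
bond 3 →I1  (J1: bond 0 brought effort, rest push out)
bond 4 →I2  (common-e at J1 fixed by 0)
bond 5 →I3  (J1 effort already set via bond 0)

dq_C1/dt = F_Sf1 + F_Sf2 - p_I1/9 - p_I2/6 - p_I3/6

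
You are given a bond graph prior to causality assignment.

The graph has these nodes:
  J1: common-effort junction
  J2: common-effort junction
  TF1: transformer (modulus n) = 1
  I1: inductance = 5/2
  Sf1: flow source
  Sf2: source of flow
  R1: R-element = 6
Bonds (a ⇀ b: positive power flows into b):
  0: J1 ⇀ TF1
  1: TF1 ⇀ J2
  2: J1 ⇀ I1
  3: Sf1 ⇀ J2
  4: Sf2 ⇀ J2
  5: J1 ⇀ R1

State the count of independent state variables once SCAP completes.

bond 3 stroke at Sf1  (Sf1 fixes flow; stroke at Sf1)
bond 4 stroke at Sf2  (Sf2 fixes flow; stroke at Sf2)
bond 1 stroke at J2  (J2 needs exactly one e-in)
bond 0 stroke at TF1  (TF1: transformer flips bond 1)
bond 2 stroke at I1  (prefer integral on I1)
bond 5 stroke at J1  (closing 0-jn rule on J1)

1  (I1 all integral)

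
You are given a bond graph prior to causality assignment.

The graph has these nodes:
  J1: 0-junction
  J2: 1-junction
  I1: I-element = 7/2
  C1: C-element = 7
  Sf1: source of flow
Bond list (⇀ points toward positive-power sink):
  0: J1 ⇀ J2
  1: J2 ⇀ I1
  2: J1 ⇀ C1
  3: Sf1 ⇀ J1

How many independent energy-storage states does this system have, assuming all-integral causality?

β3 →Sf1  (Sf1 fixes flow; stroke at Sf1)
β1 →I1  (I1 outputs flow p/I1)
β0 →J2  (common-f at J2 fixed by 1)
β2 →J1  (J1: last free bond brings effort in)

2  (C1, I1 all integral)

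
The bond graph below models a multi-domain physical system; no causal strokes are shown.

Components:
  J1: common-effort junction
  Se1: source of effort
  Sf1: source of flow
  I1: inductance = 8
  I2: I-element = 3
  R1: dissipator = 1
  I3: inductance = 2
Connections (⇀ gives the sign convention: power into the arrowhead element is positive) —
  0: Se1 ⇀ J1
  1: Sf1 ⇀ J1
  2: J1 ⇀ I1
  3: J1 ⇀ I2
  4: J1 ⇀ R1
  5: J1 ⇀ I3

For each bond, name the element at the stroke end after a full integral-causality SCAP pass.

b0 →J1
b1 →Sf1
b2 →I1
b3 →I2
b4 →R1
b5 →I3

#0 |J1  (Se1 (Se) sets effort on bond)
#1 |Sf1  (source Sf1 imposes f)
#2 |I1  (common-e at J1 fixed by 0)
#3 |I2  (J1: bond 0 brought effort, rest push out)
#4 |R1  (common-e at J1 fixed by 0)
#5 |I3  (common-e at J1 fixed by 0)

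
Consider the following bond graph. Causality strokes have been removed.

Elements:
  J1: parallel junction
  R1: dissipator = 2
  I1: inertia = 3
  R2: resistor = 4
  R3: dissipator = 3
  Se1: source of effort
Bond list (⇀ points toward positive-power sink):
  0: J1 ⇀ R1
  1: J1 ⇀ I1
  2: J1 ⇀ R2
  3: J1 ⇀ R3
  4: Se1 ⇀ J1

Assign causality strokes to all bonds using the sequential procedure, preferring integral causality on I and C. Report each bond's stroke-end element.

#0 →R1
#1 →I1
#2 →R2
#3 →R3
#4 →J1

b4 stroke→J1  (Se1: effort source, stroke at far end)
b0 stroke→R1  (common-e at J1 fixed by 4)
b1 stroke→I1  (common-e at J1 fixed by 4)
b2 stroke→R2  (J1 effort already set via bond 4)
b3 stroke→R3  (J1 effort already set via bond 4)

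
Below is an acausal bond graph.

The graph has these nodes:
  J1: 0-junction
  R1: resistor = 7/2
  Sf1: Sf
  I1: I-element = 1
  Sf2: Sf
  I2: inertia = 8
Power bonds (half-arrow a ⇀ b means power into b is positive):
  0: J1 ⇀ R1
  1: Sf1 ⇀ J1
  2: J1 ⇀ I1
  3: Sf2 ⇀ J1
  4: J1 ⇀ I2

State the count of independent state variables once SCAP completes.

2  (I1, I2 all integral)

β1 stroke→Sf1  (Sf1 (Sf) sets flow on bond)
β3 stroke→Sf2  (Sf2 (Sf) sets flow on bond)
β2 stroke→I1  (I1 integral (f out))
β4 stroke→I2  (prefer integral on I2)
β0 stroke→J1  (closing 0-jn rule on J1)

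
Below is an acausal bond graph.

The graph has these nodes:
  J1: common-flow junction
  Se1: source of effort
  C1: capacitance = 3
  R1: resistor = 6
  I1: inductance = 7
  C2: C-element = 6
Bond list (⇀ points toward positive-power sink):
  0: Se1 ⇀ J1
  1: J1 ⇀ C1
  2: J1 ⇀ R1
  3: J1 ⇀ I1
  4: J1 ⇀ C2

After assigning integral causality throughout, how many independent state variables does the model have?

b0 →J1  (Se1 (Se) sets effort on bond)
b1 →J1  (prefer integral on C1)
b3 →I1  (prefer integral on I1)
b2 →J1  (1-jn J1 has f-setter on 3)
b4 →J1  (common-f at J1 fixed by 3)

3  (C1, C2, I1 all integral)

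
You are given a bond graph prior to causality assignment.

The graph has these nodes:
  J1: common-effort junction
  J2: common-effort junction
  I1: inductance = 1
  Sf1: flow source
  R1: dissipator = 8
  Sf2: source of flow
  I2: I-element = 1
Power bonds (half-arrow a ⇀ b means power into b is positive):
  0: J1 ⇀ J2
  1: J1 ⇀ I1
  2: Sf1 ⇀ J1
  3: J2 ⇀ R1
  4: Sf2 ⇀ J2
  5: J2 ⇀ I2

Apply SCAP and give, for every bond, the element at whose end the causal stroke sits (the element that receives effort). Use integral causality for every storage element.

bond 0 stroke→J1
bond 1 stroke→I1
bond 2 stroke→Sf1
bond 3 stroke→J2
bond 4 stroke→Sf2
bond 5 stroke→I2

bond 2 |Sf1  (source Sf1 imposes f)
bond 4 |Sf2  (Sf2 (Sf) sets flow on bond)
bond 1 |I1  (I1 outputs flow p/I1)
bond 0 |J1  (closing 0-jn rule on J1)
bond 5 |I2  (I2 integral (f out))
bond 3 |J2  (closing 0-jn rule on J2)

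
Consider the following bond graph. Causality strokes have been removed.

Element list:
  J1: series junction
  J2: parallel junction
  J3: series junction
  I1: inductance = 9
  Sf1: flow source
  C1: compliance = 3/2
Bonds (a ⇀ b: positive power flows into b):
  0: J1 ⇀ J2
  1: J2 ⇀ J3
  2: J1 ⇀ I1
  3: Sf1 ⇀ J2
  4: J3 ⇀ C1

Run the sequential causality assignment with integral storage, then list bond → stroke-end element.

b3 →Sf1  (source Sf1 imposes f)
b2 →I1  (prefer integral on I1)
b0 →J1  (1-jn J1 has f-setter on 2)
b1 →J2  (J2: last free bond brings effort in)
b4 →J3  (common-f at J3 fixed by 1)

#0 |J1
#1 |J2
#2 |I1
#3 |Sf1
#4 |J3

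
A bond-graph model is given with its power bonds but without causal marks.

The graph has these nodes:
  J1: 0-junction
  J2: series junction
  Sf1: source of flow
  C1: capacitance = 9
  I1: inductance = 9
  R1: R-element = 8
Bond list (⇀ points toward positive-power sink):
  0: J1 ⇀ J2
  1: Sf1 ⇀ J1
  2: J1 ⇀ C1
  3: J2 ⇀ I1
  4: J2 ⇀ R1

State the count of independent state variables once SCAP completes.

2  (C1, I1 all integral)

bond 1 stroke→Sf1  (Sf1: flow source, stroke at near end)
bond 2 stroke→J1  (C1 integral (e out))
bond 0 stroke→J2  (J1: bond 2 brought effort, rest push out)
bond 3 stroke→I1  (I1: I, integral causality)
bond 4 stroke→J2  (J2 flow already set via bond 3)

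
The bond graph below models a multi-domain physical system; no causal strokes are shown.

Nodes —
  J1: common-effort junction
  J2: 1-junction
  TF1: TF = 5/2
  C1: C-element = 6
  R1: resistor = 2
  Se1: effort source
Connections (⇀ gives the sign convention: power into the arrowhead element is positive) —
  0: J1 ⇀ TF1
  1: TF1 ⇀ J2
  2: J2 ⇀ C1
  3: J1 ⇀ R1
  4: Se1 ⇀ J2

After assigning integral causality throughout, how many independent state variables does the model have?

b4 stroke at J2  (source Se1 imposes e)
b2 stroke at J2  (prefer integral on C1)
b1 stroke at TF1  (J2 needs exactly one f-in)
b0 stroke at J1  (TF1 one-in-one-out from 1)
b3 stroke at R1  (0-jn J1 has e-setter on 0)

1  (C1 all integral)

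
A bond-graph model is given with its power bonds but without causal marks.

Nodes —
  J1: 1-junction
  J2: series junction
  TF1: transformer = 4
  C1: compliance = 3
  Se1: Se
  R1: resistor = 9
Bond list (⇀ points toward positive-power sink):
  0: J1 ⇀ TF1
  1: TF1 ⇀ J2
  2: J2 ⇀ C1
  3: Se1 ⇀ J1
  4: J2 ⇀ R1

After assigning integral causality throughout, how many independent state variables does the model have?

#3 →J1  (source Se1 imposes e)
#0 →TF1  (closing 1-jn rule on J1)
#1 →J2  (TF1 one-in-one-out from 0)
#2 →J2  (C1 integral (e out))
#4 →R1  (closing 1-jn rule on J2)

1  (C1 all integral)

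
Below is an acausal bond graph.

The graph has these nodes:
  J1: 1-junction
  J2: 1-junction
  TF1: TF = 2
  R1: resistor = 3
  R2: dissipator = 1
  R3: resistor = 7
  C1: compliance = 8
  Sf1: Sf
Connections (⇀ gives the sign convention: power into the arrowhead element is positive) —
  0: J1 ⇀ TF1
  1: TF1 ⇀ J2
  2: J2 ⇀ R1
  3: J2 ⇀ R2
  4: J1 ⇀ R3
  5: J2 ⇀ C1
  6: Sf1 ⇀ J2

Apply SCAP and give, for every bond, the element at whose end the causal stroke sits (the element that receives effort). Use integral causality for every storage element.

b0 stroke→TF1
b1 stroke→J2
b2 stroke→J2
b3 stroke→J2
b4 stroke→J1
b5 stroke→J2
b6 stroke→Sf1

β6 |Sf1  (source Sf1 imposes f)
β1 |J2  (1-jn J2 has f-setter on 6)
β2 |J2  (1-jn J2 has f-setter on 6)
β3 |J2  (J2 flow already set via bond 6)
β5 |J2  (common-f at J2 fixed by 6)
β0 |TF1  (TF1 one-in-one-out from 1)
β4 |J1  (J1: bond 0 brought flow, rest push out)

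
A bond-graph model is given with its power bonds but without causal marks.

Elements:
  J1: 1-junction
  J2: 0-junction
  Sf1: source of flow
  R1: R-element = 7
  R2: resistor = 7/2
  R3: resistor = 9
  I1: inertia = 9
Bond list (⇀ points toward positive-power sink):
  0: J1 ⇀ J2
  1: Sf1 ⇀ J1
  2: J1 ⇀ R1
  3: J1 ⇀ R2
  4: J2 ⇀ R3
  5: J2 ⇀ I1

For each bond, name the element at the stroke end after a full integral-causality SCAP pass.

#1 stroke at Sf1  (source Sf1 imposes f)
#0 stroke at J1  (1-jn J1 has f-setter on 1)
#2 stroke at J1  (J1 flow already set via bond 1)
#3 stroke at J1  (common-f at J1 fixed by 1)
#5 stroke at I1  (I1: I, integral causality)
#4 stroke at J2  (closing 0-jn rule on J2)

β0 |J1
β1 |Sf1
β2 |J1
β3 |J1
β4 |J2
β5 |I1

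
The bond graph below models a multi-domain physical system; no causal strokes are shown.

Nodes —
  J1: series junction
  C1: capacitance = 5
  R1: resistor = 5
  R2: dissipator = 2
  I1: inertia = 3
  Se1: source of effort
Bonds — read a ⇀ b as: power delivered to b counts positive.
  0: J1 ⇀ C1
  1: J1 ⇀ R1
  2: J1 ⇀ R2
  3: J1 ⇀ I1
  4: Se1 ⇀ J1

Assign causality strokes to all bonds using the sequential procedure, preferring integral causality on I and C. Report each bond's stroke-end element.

b4 →J1  (Se1 fixes effort; stroke away)
b0 →J1  (C1 integral (e out))
b3 →I1  (I1 outputs flow p/I1)
b1 →J1  (J1: bond 3 brought flow, rest push out)
b2 →J1  (J1 flow already set via bond 3)

b0 →J1
b1 →J1
b2 →J1
b3 →I1
b4 →J1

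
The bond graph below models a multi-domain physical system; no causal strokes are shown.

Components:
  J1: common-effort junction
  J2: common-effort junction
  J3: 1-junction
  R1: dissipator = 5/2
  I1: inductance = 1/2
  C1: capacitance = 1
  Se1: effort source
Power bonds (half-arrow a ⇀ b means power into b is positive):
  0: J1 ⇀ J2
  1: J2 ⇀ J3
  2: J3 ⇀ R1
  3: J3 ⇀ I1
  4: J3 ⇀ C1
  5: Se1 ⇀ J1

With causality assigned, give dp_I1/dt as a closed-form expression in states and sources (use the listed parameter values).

β5 stroke at J1  (Se1 fixes effort; stroke away)
β0 stroke at J2  (0-jn J1 has e-setter on 5)
β1 stroke at J3  (common-e at J2 fixed by 0)
β3 stroke at I1  (I1 integral (f out))
β2 stroke at J3  (J3: bond 3 brought flow, rest push out)
β4 stroke at J3  (common-f at J3 fixed by 3)

dp_I1/dt = E_Se1 - 5*p_I1 - q_C1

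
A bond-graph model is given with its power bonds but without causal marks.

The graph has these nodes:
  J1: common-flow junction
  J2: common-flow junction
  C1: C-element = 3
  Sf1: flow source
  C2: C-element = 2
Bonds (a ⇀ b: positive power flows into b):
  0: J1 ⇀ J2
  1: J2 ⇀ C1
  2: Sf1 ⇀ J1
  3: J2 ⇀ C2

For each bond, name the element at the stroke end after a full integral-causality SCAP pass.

b0 |J1
b1 |J2
b2 |Sf1
b3 |J2

b2 |Sf1  (Sf1: flow source, stroke at near end)
b0 |J1  (J1 flow already set via bond 2)
b1 |J2  (J2: bond 0 brought flow, rest push out)
b3 |J2  (1-jn J2 has f-setter on 0)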